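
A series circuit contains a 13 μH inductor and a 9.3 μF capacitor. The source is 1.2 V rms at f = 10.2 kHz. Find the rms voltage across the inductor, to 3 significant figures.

ω = 2πf = 64090 rad/s
X_L = ωL = 0.833 Ω
X_C = 1/(ωC) = 1.68 Ω
Net reactance X = X_L − X_C = -0.845 Ω
Z = − j0.845 Ω
|Z| = √(0² + 0.845²) = 0.845 Ω
I = V/|Z| = 1.42 A
V_L = I·|Z_L| = 1.42 × 0.833 = 1.18 V

1.18 V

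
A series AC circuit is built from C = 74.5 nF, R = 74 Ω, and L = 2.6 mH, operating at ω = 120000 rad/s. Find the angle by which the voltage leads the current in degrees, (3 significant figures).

69.7°

X_L = ωL = 312 Ω
X_C = 1/(ωC) = 112 Ω
Net reactance X = X_L − X_C = 200 Ω
Z = 74.0 + j200 Ω
|Z| = √(74.0² + 200²) = 213 Ω
∠Z = arctan(200/74.0) = 69.7°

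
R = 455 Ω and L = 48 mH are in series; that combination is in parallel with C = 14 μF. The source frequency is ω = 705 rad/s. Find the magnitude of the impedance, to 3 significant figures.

100 Ω

X_L = ωL = 33.8 Ω
X_C = 1/(ωC) = 101 Ω
Branch 1 (R+jX_L): Z₁ = 455 + j33.8 Ω, |Z₁| = 456 Ω
Branch 2 (−jX_C): Z₂ = −j101 Ω
Parallel: Z = Z₁Z₂/(Z₁+Z₂), |Z| = 100 Ω, ∠Z = -77.3°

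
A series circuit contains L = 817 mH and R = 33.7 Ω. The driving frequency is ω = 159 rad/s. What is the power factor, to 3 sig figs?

X_L = ωL = 130 Ω
Z = 33.7 + j130 Ω
|Z| = √(33.7² + 130²) = 134 Ω
∠Z = arctan(130/33.7) = 75.5°
cos φ = cos(75.5°) = 0.251

0.251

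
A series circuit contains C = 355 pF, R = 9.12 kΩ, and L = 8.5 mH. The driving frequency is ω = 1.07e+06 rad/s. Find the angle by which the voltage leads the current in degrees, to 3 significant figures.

X_L = ωL = 9100 Ω
X_C = 1/(ωC) = 2630 Ω
Net reactance X = X_L − X_C = 6460 Ω
Z = 9120 + j6460 Ω
|Z| = √(9120² + 6460²) = 11200 Ω
∠Z = arctan(6460/9120) = 35.3°

35.3°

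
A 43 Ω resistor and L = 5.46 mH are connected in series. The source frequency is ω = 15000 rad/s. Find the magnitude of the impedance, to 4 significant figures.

92.50 Ω

X_L = ωL = 81.90 Ω
Z = 43.00 + j81.90 Ω
|Z| = √(43.00² + 81.90²) = 92.50 Ω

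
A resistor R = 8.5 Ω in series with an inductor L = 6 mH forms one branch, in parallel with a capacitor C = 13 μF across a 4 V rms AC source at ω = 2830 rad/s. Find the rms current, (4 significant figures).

102.9 mA

X_L = ωL = 16.98 Ω
X_C = 1/(ωC) = 27.18 Ω
Branch 1 (R+jX_L): Z₁ = 8.500 + j16.98 Ω, |Z₁| = 18.99 Ω
Branch 2 (−jX_C): Z₂ = −j27.18 Ω
Parallel: Z = Z₁Z₂/(Z₁+Z₂), |Z| = 38.87 Ω, ∠Z = 23.61°
I = V/|Z| = 4/38.87 = 102.9 mA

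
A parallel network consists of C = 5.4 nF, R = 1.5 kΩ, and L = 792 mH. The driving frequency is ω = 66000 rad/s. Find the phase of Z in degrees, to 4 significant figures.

-26.84°

X_L = ωL = 52270 Ω
X_C = 1/(ωC) = 2806 Ω
Parallel: admittances add. Y = 1/R + 1/(jωL) + jωC
Y = (0.0006667 + j0.0003373) S
|Y| = 0.0007471 S → |Z| = 1/|Y| = 1338 Ω, ∠Z = −∠Y = -26.84°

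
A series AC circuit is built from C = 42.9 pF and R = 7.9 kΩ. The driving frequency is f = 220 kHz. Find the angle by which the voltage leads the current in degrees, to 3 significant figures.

ω = 2πf = 1.382e+06 rad/s
X_C = 1/(ωC) = 16900 Ω
Z = 7900 − j16900 Ω
|Z| = √(7900² + 16900²) = 18600 Ω
∠Z = arctan(-16900/7900) = -64.9°

-64.9°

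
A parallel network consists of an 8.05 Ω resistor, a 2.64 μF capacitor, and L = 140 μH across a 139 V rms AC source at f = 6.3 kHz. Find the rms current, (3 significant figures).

20.2 A

ω = 2πf = 39580 rad/s
X_L = ωL = 5.54 Ω
X_C = 1/(ωC) = 9.57 Ω
Parallel: admittances add. Y = 1/R + 1/(jωL) + jωC
Y = (0.124 − j0.0759) S
|Y| = 0.146 S → |Z| = 1/|Y| = 6.87 Ω, ∠Z = −∠Y = 31.4°
I = V/|Z| = 139/6.87 = 20.2 A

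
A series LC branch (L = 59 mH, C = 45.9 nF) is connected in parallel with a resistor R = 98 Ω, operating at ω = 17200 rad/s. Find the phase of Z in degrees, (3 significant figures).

-21.3°

X_L = ωL = 1010 Ω
X_C = 1/(ωC) = 1270 Ω
Branch 1: Z₁ = R = 98.0 Ω
Branch 2 (series LC): Z₂ = j(X_L − X_C) = −j252 Ω
Parallel: Z = Z₁Z₂/(Z₁+Z₂), |Z| = 91.3 Ω, ∠Z = -21.3°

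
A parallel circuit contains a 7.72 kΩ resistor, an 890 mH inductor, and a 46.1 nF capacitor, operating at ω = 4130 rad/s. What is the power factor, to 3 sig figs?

0.846

X_L = ωL = 3680 Ω
X_C = 1/(ωC) = 5250 Ω
Parallel: admittances add. Y = 1/R + 1/(jωL) + jωC
Y = (0.000130 − j8.17e-05) S
|Y| = 0.000153 S → |Z| = 1/|Y| = 6530 Ω, ∠Z = −∠Y = 32.2°
cos φ = cos(32.2°) = 0.846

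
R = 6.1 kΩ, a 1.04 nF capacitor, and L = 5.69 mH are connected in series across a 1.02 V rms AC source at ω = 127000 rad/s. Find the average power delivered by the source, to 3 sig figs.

X_L = ωL = 723 Ω
X_C = 1/(ωC) = 7570 Ω
Net reactance X = X_L − X_C = -6850 Ω
Z = 6100 − j6850 Ω
|Z| = √(6100² + 6850²) = 9170 Ω
∠Z = arctan(-6850/6100) = -48.3°
I = V/|Z| = 111 μA
P = VI cos φ = 1.02 × 0.000111 × cos(-48.3°) = 75.5 μW

75.5 μW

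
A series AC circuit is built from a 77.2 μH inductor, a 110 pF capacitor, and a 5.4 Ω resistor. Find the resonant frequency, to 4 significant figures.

1.727 MHz

ω₀ = 1/√(LC) = 1/√(7.72e-05 × 1.1e-10) = 1.085e+07 rad/s
f₀ = ω₀/(2π) = 1.727 MHz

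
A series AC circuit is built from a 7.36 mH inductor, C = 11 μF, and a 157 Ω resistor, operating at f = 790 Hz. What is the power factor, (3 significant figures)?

ω = 2πf = 4964 rad/s
X_L = ωL = 36.5 Ω
X_C = 1/(ωC) = 18.3 Ω
Net reactance X = X_L − X_C = 18.2 Ω
Z = 157 + j18.2 Ω
|Z| = √(157² + 18.2²) = 158 Ω
∠Z = arctan(18.2/157) = 6.62°
cos φ = cos(6.62°) = 0.993

0.993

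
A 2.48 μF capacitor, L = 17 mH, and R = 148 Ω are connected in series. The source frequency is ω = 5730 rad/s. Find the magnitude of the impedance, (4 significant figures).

X_L = ωL = 97.41 Ω
X_C = 1/(ωC) = 70.37 Ω
Net reactance X = X_L − X_C = 27.04 Ω
Z = 148.0 + j27.04 Ω
|Z| = √(148.0² + 27.04²) = 150.4 Ω

150.4 Ω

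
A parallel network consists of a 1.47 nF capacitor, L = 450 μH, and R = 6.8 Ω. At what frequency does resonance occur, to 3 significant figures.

196 kHz

ω₀ = 1/√(LC) = 1/√(0.00045 × 1.47e-09) = 1.23e+06 rad/s
f₀ = ω₀/(2π) = 196 kHz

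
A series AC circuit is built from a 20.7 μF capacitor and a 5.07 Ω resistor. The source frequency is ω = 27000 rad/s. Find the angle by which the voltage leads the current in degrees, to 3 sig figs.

X_C = 1/(ωC) = 1.79 Ω
Z = 5.07 − j1.79 Ω
|Z| = √(5.07² + 1.79²) = 5.38 Ω
∠Z = arctan(-1.79/5.07) = -19.4°

-19.4°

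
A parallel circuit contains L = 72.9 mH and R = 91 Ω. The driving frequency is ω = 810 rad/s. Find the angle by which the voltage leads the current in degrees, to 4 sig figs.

57.02°

X_L = ωL = 59.05 Ω
Parallel: admittances add. Y = 1/R + 1/(jωL)
Y = (0.01099 − j0.01694) S
|Y| = 0.02019 S → |Z| = 1/|Y| = 49.53 Ω, ∠Z = −∠Y = 57.02°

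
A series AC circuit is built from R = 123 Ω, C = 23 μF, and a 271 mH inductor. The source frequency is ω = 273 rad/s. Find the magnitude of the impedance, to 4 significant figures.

149.7 Ω

X_L = ωL = 73.98 Ω
X_C = 1/(ωC) = 159.3 Ω
Net reactance X = X_L − X_C = -85.28 Ω
Z = 123.0 − j85.28 Ω
|Z| = √(123.0² + 85.28²) = 149.7 Ω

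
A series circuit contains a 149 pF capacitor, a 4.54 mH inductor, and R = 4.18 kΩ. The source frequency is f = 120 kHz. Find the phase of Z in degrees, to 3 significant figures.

ω = 2πf = 754000 rad/s
X_L = ωL = 3420 Ω
X_C = 1/(ωC) = 8900 Ω
Net reactance X = X_L − X_C = -5480 Ω
Z = 4180 − j5480 Ω
|Z| = √(4180² + 5480²) = 6890 Ω
∠Z = arctan(-5480/4180) = -52.7°

-52.7°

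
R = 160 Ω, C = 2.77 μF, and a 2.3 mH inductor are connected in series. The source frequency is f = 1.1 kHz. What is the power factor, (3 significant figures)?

ω = 2πf = 6912 rad/s
X_L = ωL = 15.9 Ω
X_C = 1/(ωC) = 52.2 Ω
Net reactance X = X_L − X_C = -36.3 Ω
Z = 160 − j36.3 Ω
|Z| = √(160² + 36.3²) = 164 Ω
∠Z = arctan(-36.3/160) = -12.8°
cos φ = cos(-12.8°) = 0.975

0.975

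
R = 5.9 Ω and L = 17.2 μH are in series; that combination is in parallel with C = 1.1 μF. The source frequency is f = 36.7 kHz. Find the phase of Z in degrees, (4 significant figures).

-56.32°

ω = 2πf = 230600 rad/s
X_L = ωL = 3.966 Ω
X_C = 1/(ωC) = 3.942 Ω
Branch 1 (R+jX_L): Z₁ = 5.900 + j3.966 Ω, |Z₁| = 7.109 Ω
Branch 2 (−jX_C): Z₂ = −j3.942 Ω
Parallel: Z = Z₁Z₂/(Z₁+Z₂), |Z| = 4.750 Ω, ∠Z = -56.32°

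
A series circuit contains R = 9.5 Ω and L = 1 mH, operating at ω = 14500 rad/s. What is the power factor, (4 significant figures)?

X_L = ωL = 14.50 Ω
Z = 9.500 + j14.50 Ω
|Z| = √(9.500² + 14.50²) = 17.33 Ω
∠Z = arctan(14.50/9.500) = 56.77°
cos φ = cos(56.77°) = 0.5480

0.5480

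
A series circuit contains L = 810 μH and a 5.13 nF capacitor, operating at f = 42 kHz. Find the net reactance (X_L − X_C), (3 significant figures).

ω = 2πf = 263900 rad/s
X_L = ωL = 214 Ω
X_C = 1/(ωC) = 739 Ω
X = 214 − 739 = -525 Ω

-525 Ω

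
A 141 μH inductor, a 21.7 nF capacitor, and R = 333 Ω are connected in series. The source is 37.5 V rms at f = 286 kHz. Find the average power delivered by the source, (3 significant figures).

2.88 W

ω = 2πf = 1.797e+06 rad/s
X_L = ωL = 253 Ω
X_C = 1/(ωC) = 25.6 Ω
Net reactance X = X_L − X_C = 228 Ω
Z = 333 + j228 Ω
|Z| = √(333² + 228²) = 403 Ω
∠Z = arctan(228/333) = 34.4°
I = V/|Z| = 93.0 mA
P = VI cos φ = 37.5 × 0.0930 × cos(34.4°) = 2.88 W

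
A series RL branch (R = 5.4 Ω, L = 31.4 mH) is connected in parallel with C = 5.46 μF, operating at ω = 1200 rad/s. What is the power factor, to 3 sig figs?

X_L = ωL = 37.7 Ω
X_C = 1/(ωC) = 153 Ω
Branch 1 (R+jX_L): Z₁ = 5.40 + j37.7 Ω, |Z₁| = 38.1 Ω
Branch 2 (−jX_C): Z₂ = −j153 Ω
Parallel: Z = Z₁Z₂/(Z₁+Z₂), |Z| = 50.5 Ω, ∠Z = 79.2°
cos φ = cos(79.2°) = 0.188

0.188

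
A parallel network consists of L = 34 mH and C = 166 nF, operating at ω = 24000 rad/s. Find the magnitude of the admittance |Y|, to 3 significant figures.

2.76 mS

X_L = ωL = 816 Ω
X_C = 1/(ωC) = 251 Ω
Parallel: admittances add. Y = 1/(jωL) + jωC
Y = (0 + j0.00276) S
|Y| = 0.00276 S → |Z| = 1/|Y| = 363 Ω, ∠Z = −∠Y = -90.0°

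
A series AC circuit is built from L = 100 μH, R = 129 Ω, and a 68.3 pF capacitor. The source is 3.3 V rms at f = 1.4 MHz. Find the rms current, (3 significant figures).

ω = 2πf = 8.796e+06 rad/s
X_L = ωL = 880 Ω
X_C = 1/(ωC) = 1660 Ω
Net reactance X = X_L − X_C = -785 Ω
Z = 129 − j785 Ω
|Z| = √(129² + 785²) = 795 Ω
I = V/|Z| = 3.3/795 = 4.15 mA

4.15 mA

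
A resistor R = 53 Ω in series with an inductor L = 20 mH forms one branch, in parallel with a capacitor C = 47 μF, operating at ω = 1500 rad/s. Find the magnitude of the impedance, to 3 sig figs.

15.6 Ω

X_L = ωL = 30.0 Ω
X_C = 1/(ωC) = 14.2 Ω
Branch 1 (R+jX_L): Z₁ = 53.0 + j30.0 Ω, |Z₁| = 60.9 Ω
Branch 2 (−jX_C): Z₂ = −j14.2 Ω
Parallel: Z = Z₁Z₂/(Z₁+Z₂), |Z| = 15.6 Ω, ∠Z = -77.1°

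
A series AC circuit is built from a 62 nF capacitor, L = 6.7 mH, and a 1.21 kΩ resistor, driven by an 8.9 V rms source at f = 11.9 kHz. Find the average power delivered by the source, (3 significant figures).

ω = 2πf = 74770 rad/s
X_L = ωL = 501 Ω
X_C = 1/(ωC) = 216 Ω
Net reactance X = X_L − X_C = 285 Ω
Z = 1210 + j285 Ω
|Z| = √(1210² + 285²) = 1240 Ω
∠Z = arctan(285/1210) = 13.3°
I = V/|Z| = 7.16 mA
P = VI cos φ = 8.9 × 0.00716 × cos(13.3°) = 62.0 mW

62.0 mW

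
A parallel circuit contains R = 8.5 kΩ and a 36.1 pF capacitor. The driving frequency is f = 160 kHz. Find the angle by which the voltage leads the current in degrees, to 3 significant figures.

ω = 2πf = 1.005e+06 rad/s
X_C = 1/(ωC) = 27600 Ω
Parallel: admittances add. Y = 1/R + jωC
Y = (0.000118 + j3.63e-05) S
|Y| = 0.000123 S → |Z| = 1/|Y| = 8120 Ω, ∠Z = −∠Y = -17.1°

-17.1°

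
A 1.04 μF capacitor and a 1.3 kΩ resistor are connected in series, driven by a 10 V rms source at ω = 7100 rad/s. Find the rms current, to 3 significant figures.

X_C = 1/(ωC) = 135 Ω
Z = 1300 − j135 Ω
|Z| = √(1300² + 135²) = 1310 Ω
I = V/|Z| = 10/1310 = 7.65 mA

7.65 mA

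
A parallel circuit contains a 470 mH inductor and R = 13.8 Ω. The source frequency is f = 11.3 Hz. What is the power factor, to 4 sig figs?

ω = 2πf = 71.00 rad/s
X_L = ωL = 33.37 Ω
Parallel: admittances add. Y = 1/R + 1/(jωL)
Y = (0.07246 − j0.02997) S
|Y| = 0.07842 S → |Z| = 1/|Y| = 12.75 Ω, ∠Z = −∠Y = 22.47°
cos φ = cos(22.47°) = 0.9241

0.9241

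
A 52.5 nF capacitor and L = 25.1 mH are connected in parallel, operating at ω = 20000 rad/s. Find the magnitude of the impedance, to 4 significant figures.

1062 Ω

X_L = ωL = 502.0 Ω
X_C = 1/(ωC) = 952.4 Ω
Parallel: admittances add. Y = 1/(jωL) + jωC
Y = (0 − j0.0009420) S
|Y| = 0.0009420 S → |Z| = 1/|Y| = 1062 Ω, ∠Z = −∠Y = 90.00°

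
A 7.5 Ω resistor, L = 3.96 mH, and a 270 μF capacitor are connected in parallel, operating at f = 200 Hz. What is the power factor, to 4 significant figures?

ω = 2πf = 1257 rad/s
X_L = ωL = 4.976 Ω
X_C = 1/(ωC) = 2.947 Ω
Parallel: admittances add. Y = 1/R + 1/(jωL) + jωC
Y = (0.1333 + j0.1383) S
|Y| = 0.1921 S → |Z| = 1/|Y| = 5.205 Ω, ∠Z = −∠Y = -46.06°
cos φ = cos(-46.06°) = 0.6940

0.6940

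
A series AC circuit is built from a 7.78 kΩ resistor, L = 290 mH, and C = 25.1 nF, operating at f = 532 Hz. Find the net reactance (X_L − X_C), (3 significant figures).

ω = 2πf = 3343 rad/s
X_L = ωL = 969 Ω
X_C = 1/(ωC) = 11900 Ω
X = 969 − 11900 = -10900 Ω

-10900 Ω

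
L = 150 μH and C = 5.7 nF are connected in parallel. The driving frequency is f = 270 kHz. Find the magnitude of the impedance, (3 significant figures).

ω = 2πf = 1.696e+06 rad/s
X_L = ωL = 254 Ω
X_C = 1/(ωC) = 103 Ω
Parallel: admittances add. Y = 1/(jωL) + jωC
Y = (0 + j0.00574) S
|Y| = 0.00574 S → |Z| = 1/|Y| = 174 Ω, ∠Z = −∠Y = -90.0°

174 Ω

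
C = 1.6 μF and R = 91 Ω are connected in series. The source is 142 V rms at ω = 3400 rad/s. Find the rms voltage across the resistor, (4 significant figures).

63.00 V

X_C = 1/(ωC) = 183.8 Ω
Z = 91.00 − j183.8 Ω
|Z| = √(91.00² + 183.8²) = 205.1 Ω
I = V/|Z| = 692.3 mA
V_R = I·|Z_R| = 0.6923 × 91.00 = 63.00 V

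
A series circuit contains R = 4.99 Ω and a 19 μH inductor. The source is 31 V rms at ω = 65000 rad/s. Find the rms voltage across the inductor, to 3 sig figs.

X_L = ωL = 1.24 Ω
Z = 4.99 + j1.24 Ω
|Z| = √(4.99² + 1.24²) = 5.14 Ω
I = V/|Z| = 6.03 A
V_L = I·|Z_L| = 6.03 × 1.24 = 7.45 V

7.45 V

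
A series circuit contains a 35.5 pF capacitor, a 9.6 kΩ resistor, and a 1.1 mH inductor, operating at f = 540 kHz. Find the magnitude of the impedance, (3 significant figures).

10600 Ω

ω = 2πf = 3.393e+06 rad/s
X_L = ωL = 3730 Ω
X_C = 1/(ωC) = 8300 Ω
Net reactance X = X_L − X_C = -4570 Ω
Z = 9600 − j4570 Ω
|Z| = √(9600² + 4570²) = 10600 Ω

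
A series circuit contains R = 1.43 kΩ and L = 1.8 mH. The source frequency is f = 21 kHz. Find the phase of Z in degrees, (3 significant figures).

9.43°

ω = 2πf = 131900 rad/s
X_L = ωL = 238 Ω
Z = 1430 + j238 Ω
|Z| = √(1430² + 238²) = 1450 Ω
∠Z = arctan(238/1430) = 9.43°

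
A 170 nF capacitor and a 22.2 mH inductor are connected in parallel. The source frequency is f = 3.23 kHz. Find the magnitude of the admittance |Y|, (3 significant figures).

ω = 2πf = 20290 rad/s
X_L = ωL = 451 Ω
X_C = 1/(ωC) = 290 Ω
Parallel: admittances add. Y = 1/(jωL) + jωC
Y = (0 + j0.00123) S
|Y| = 0.00123 S → |Z| = 1/|Y| = 813 Ω, ∠Z = −∠Y = -90.0°

1.23 mS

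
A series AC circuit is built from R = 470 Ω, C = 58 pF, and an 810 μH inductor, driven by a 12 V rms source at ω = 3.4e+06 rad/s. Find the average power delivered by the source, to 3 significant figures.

12.1 mW

X_L = ωL = 2750 Ω
X_C = 1/(ωC) = 5070 Ω
Net reactance X = X_L − X_C = -2320 Ω
Z = 470 − j2320 Ω
|Z| = √(470² + 2320²) = 2360 Ω
∠Z = arctan(-2320/470) = -78.5°
I = V/|Z| = 5.08 mA
P = VI cos φ = 12 × 0.00508 × cos(-78.5°) = 12.1 mW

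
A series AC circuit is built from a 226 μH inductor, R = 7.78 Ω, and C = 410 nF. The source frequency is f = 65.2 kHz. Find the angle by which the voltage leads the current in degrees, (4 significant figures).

ω = 2πf = 409700 rad/s
X_L = ωL = 92.58 Ω
X_C = 1/(ωC) = 5.954 Ω
Net reactance X = X_L − X_C = 86.63 Ω
Z = 7.780 + j86.63 Ω
|Z| = √(7.780² + 86.63²) = 86.98 Ω
∠Z = arctan(86.63/7.780) = 84.87°

84.87°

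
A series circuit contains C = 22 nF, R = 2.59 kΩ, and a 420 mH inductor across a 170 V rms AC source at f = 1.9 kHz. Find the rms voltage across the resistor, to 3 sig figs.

154 V

ω = 2πf = 11940 rad/s
X_L = ωL = 5010 Ω
X_C = 1/(ωC) = 3810 Ω
Net reactance X = X_L − X_C = 1210 Ω
Z = 2590 + j1210 Ω
|Z| = √(2590² + 1210²) = 2860 Ω
I = V/|Z| = 59.5 mA
V_R = I·|Z_R| = 0.0595 × 2590 = 154 V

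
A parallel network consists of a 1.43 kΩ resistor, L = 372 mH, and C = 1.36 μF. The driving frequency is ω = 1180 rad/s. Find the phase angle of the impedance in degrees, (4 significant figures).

43.92°

X_L = ωL = 439.0 Ω
X_C = 1/(ωC) = 623.1 Ω
Parallel: admittances add. Y = 1/R + 1/(jωL) + jωC
Y = (0.0006993 − j0.0006733) S
|Y| = 0.0009708 S → |Z| = 1/|Y| = 1030 Ω, ∠Z = −∠Y = 43.92°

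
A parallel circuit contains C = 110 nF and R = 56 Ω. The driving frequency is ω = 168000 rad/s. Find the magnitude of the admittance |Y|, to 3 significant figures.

25.7 mS

X_C = 1/(ωC) = 54.1 Ω
Parallel: admittances add. Y = 1/R + jωC
Y = (0.0179 + j0.0185) S
|Y| = 0.0257 S → |Z| = 1/|Y| = 38.9 Ω, ∠Z = −∠Y = -46.0°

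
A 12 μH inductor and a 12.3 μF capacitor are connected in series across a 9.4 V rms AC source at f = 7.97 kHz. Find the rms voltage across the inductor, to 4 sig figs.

ω = 2πf = 50080 rad/s
X_L = ωL = 0.6009 Ω
X_C = 1/(ωC) = 1.624 Ω
Net reactance X = X_L − X_C = -1.023 Ω
Z = − j1.023 Ω
|Z| = √(0² + 1.023²) = 1.023 Ω
I = V/|Z| = 9.192 A
V_L = I·|Z_L| = 9.192 × 0.6009 = 5.524 V

5.524 V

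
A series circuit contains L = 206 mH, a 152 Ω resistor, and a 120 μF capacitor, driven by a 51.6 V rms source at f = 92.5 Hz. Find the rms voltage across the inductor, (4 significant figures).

33.40 V

ω = 2πf = 581.2 rad/s
X_L = ωL = 119.7 Ω
X_C = 1/(ωC) = 14.34 Ω
Net reactance X = X_L − X_C = 105.4 Ω
Z = 152.0 + j105.4 Ω
|Z| = √(152.0² + 105.4²) = 185.0 Ω
I = V/|Z| = 279.0 mA
V_L = I·|Z_L| = 0.2790 × 119.7 = 33.40 V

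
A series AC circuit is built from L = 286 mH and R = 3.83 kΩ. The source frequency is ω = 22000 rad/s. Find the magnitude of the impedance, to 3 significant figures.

7370 Ω

X_L = ωL = 6290 Ω
Z = 3830 + j6290 Ω
|Z| = √(3830² + 6290²) = 7370 Ω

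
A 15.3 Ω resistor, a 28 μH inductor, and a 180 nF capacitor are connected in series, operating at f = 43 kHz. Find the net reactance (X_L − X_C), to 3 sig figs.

-13.0 Ω

ω = 2πf = 270200 rad/s
X_L = ωL = 7.56 Ω
X_C = 1/(ωC) = 20.6 Ω
X = 7.56 − 20.6 = -13.0 Ω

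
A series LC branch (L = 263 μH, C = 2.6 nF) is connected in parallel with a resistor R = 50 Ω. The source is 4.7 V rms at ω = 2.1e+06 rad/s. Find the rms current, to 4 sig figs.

X_L = ωL = 552.3 Ω
X_C = 1/(ωC) = 183.2 Ω
Branch 1: Z₁ = R = 50.00 Ω
Branch 2 (series LC): Z₂ = j(X_L − X_C) = j369.1 Ω
Parallel: Z = Z₁Z₂/(Z₁+Z₂), |Z| = 49.55 Ω, ∠Z = 7.714°
I = V/|Z| = 4.7/49.55 = 94.86 mA

94.86 mA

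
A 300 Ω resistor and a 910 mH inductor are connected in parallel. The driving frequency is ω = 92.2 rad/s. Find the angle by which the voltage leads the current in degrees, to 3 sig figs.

X_L = ωL = 83.9 Ω
Parallel: admittances add. Y = 1/R + 1/(jωL)
Y = (0.00333 − j0.0119) S
|Y| = 0.0124 S → |Z| = 1/|Y| = 80.8 Ω, ∠Z = −∠Y = 74.4°

74.4°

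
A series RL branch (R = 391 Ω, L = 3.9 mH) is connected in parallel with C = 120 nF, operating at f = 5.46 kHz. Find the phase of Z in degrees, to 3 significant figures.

-55.5°

ω = 2πf = 34310 rad/s
X_L = ωL = 134 Ω
X_C = 1/(ωC) = 243 Ω
Branch 1 (R+jX_L): Z₁ = 391 + j134 Ω, |Z₁| = 413 Ω
Branch 2 (−jX_C): Z₂ = −j243 Ω
Parallel: Z = Z₁Z₂/(Z₁+Z₂), |Z| = 247 Ω, ∠Z = -55.5°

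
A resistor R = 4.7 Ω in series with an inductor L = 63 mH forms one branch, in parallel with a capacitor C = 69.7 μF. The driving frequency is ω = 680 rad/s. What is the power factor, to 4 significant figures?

0.1034

X_L = ωL = 42.84 Ω
X_C = 1/(ωC) = 21.10 Ω
Branch 1 (R+jX_L): Z₁ = 4.700 + j42.84 Ω, |Z₁| = 43.10 Ω
Branch 2 (−jX_C): Z₂ = −j21.10 Ω
Parallel: Z = Z₁Z₂/(Z₁+Z₂), |Z| = 40.88 Ω, ∠Z = -84.06°
cos φ = cos(-84.06°) = 0.1034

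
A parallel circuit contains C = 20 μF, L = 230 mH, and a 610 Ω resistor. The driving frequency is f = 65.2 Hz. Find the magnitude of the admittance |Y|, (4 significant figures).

ω = 2πf = 409.7 rad/s
X_L = ωL = 94.22 Ω
X_C = 1/(ωC) = 122.1 Ω
Parallel: admittances add. Y = 1/R + 1/(jωL) + jωC
Y = (0.001639 − j0.002420) S
|Y| = 0.002923 S → |Z| = 1/|Y| = 342.1 Ω, ∠Z = −∠Y = 55.88°

2.923 mS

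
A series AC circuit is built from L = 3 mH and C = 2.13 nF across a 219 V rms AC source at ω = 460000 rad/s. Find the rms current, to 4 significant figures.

X_L = ωL = 1380 Ω
X_C = 1/(ωC) = 1021 Ω
Net reactance X = X_L − X_C = 359.4 Ω
Z = j359.4 Ω
|Z| = √(0² + 359.4²) = 359.4 Ω
I = V/|Z| = 219/359.4 = 609.4 mA

609.4 mA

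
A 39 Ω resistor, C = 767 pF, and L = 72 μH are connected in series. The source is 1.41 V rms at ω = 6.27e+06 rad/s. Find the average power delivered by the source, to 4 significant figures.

X_L = ωL = 451.4 Ω
X_C = 1/(ωC) = 207.9 Ω
Net reactance X = X_L − X_C = 243.5 Ω
Z = 39.00 + j243.5 Ω
|Z| = √(39.00² + 243.5²) = 246.6 Ω
∠Z = arctan(243.5/39.00) = 80.90°
I = V/|Z| = 5.718 mA
P = VI cos φ = 1.41 × 0.005718 × cos(80.90°) = 1.275 mW

1.275 mW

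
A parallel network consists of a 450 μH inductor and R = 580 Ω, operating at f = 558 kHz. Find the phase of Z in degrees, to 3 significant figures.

ω = 2πf = 3.506e+06 rad/s
X_L = ωL = 1580 Ω
Parallel: admittances add. Y = 1/R + 1/(jωL)
Y = (0.00172 − j0.000634) S
|Y| = 0.00184 S → |Z| = 1/|Y| = 544 Ω, ∠Z = −∠Y = 20.2°

20.2°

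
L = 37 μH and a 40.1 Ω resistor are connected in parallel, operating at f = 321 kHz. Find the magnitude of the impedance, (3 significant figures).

35.3 Ω

ω = 2πf = 2.017e+06 rad/s
X_L = ωL = 74.6 Ω
Parallel: admittances add. Y = 1/R + 1/(jωL)
Y = (0.0249 − j0.0134) S
|Y| = 0.0283 S → |Z| = 1/|Y| = 35.3 Ω, ∠Z = −∠Y = 28.3°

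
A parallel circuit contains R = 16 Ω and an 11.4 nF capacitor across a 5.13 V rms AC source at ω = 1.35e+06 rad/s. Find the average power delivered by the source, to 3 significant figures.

X_C = 1/(ωC) = 65.0 Ω
Parallel: admittances add. Y = 1/R + jωC
Y = (0.0625 + j0.0154) S
|Y| = 0.0644 S → |Z| = 1/|Y| = 15.5 Ω, ∠Z = −∠Y = -13.8°
I = V/|Z| = 330 mA
P = VI cos φ = 5.13 × 0.330 × cos(-13.8°) = 1.64 W

1.64 W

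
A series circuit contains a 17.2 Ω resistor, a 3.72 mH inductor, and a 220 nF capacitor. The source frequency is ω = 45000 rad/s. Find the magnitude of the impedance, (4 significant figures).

68.58 Ω

X_L = ωL = 167.4 Ω
X_C = 1/(ωC) = 101.0 Ω
Net reactance X = X_L − X_C = 66.39 Ω
Z = 17.20 + j66.39 Ω
|Z| = √(17.20² + 66.39²) = 68.58 Ω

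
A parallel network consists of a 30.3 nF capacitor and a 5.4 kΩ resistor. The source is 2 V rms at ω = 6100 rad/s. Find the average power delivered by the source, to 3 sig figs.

X_C = 1/(ωC) = 5410 Ω
Parallel: admittances add. Y = 1/R + jωC
Y = (0.000185 + j0.000185) S
|Y| = 0.000262 S → |Z| = 1/|Y| = 3820 Ω, ∠Z = −∠Y = -44.9°
I = V/|Z| = 523 μA
P = VI cos φ = 2 × 0.000523 × cos(-44.9°) = 741 μW

741 μW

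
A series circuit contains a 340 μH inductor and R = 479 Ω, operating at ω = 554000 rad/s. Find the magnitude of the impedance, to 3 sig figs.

515 Ω

X_L = ωL = 188 Ω
Z = 479 + j188 Ω
|Z| = √(479² + 188²) = 515 Ω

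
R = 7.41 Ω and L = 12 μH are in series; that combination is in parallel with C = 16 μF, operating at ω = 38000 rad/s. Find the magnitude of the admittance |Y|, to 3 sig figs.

615 mS

X_L = ωL = 0.456 Ω
X_C = 1/(ωC) = 1.64 Ω
Branch 1 (R+jX_L): Z₁ = 7.41 + j0.456 Ω, |Z₁| = 7.42 Ω
Branch 2 (−jX_C): Z₂ = −j1.64 Ω
Parallel: Z = Z₁Z₂/(Z₁+Z₂), |Z| = 1.63 Ω, ∠Z = -77.4°
|Y| = 1/|Z| = 615 mS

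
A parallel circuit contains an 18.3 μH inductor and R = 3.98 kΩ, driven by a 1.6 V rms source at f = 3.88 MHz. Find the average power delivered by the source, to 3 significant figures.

643 μW

ω = 2πf = 2.438e+07 rad/s
X_L = ωL = 446 Ω
Parallel: admittances add. Y = 1/R + 1/(jωL)
Y = (0.000251 − j0.00224) S
|Y| = 0.00226 S → |Z| = 1/|Y| = 443 Ω, ∠Z = −∠Y = 83.6°
I = V/|Z| = 3.61 mA
P = VI cos φ = 1.6 × 0.00361 × cos(83.6°) = 643 μW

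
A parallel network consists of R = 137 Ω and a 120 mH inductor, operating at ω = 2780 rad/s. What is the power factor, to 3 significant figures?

0.925

X_L = ωL = 334 Ω
Parallel: admittances add. Y = 1/R + 1/(jωL)
Y = (0.00730 − j0.00300) S
|Y| = 0.00789 S → |Z| = 1/|Y| = 127 Ω, ∠Z = −∠Y = 22.3°
cos φ = cos(22.3°) = 0.925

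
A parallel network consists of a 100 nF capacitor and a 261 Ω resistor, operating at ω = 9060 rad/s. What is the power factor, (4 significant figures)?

0.9732

X_C = 1/(ωC) = 1104 Ω
Parallel: admittances add. Y = 1/R + jωC
Y = (0.003831 + j0.0009060) S
|Y| = 0.003937 S → |Z| = 1/|Y| = 254.0 Ω, ∠Z = −∠Y = -13.30°
cos φ = cos(-13.30°) = 0.9732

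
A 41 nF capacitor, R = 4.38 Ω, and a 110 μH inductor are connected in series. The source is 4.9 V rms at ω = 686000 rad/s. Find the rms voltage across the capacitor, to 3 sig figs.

4.34 V

X_L = ωL = 75.5 Ω
X_C = 1/(ωC) = 35.6 Ω
Net reactance X = X_L − X_C = 39.9 Ω
Z = 4.38 + j39.9 Ω
|Z| = √(4.38² + 39.9²) = 40.1 Ω
I = V/|Z| = 122 mA
V_C = I·|Z_C| = 0.122 × 35.6 = 4.34 V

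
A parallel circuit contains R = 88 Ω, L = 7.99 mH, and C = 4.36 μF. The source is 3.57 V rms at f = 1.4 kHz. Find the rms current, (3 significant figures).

ω = 2πf = 8796 rad/s
X_L = ωL = 70.3 Ω
X_C = 1/(ωC) = 26.1 Ω
Parallel: admittances add. Y = 1/R + 1/(jωL) + jωC
Y = (0.0114 + j0.0241) S
|Y| = 0.0267 S → |Z| = 1/|Y| = 37.5 Ω, ∠Z = −∠Y = -64.8°
I = V/|Z| = 3.57/37.5 = 95.2 mA

95.2 mA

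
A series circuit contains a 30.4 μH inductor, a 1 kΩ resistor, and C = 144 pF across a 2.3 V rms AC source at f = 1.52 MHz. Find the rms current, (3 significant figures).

ω = 2πf = 9.55e+06 rad/s
X_L = ωL = 290 Ω
X_C = 1/(ωC) = 727 Ω
Net reactance X = X_L − X_C = -437 Ω
Z = 1000 − j437 Ω
|Z| = √(1000² + 437²) = 1090 Ω
I = V/|Z| = 2.3/1090 = 2.11 mA

2.11 mA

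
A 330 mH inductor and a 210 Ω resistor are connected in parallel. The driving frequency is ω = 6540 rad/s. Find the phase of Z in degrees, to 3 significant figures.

5.56°

X_L = ωL = 2160 Ω
Parallel: admittances add. Y = 1/R + 1/(jωL)
Y = (0.00476 − j0.000463) S
|Y| = 0.00478 S → |Z| = 1/|Y| = 209 Ω, ∠Z = −∠Y = 5.56°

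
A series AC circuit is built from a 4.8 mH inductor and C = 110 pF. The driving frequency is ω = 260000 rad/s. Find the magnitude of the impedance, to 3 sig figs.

X_L = ωL = 1250 Ω
X_C = 1/(ωC) = 35000 Ω
Net reactance X = X_L − X_C = -33700 Ω
Z = − j33700 Ω
|Z| = √(0² + 33700²) = 33700 Ω

33700 Ω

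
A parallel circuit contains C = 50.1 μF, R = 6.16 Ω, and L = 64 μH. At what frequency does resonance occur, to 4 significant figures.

2.811 kHz

ω₀ = 1/√(LC) = 1/√(6.4e-05 × 5.01e-05) = 17660 rad/s
f₀ = ω₀/(2π) = 2.811 kHz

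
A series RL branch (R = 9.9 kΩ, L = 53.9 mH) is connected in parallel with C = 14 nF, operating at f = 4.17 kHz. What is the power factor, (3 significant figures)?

0.270

ω = 2πf = 26200 rad/s
X_L = ωL = 1410 Ω
X_C = 1/(ωC) = 2730 Ω
Branch 1 (R+jX_L): Z₁ = 9900 + j1410 Ω, |Z₁| = 10000 Ω
Branch 2 (−jX_C): Z₂ = −j2730 Ω
Parallel: Z = Z₁Z₂/(Z₁+Z₂), |Z| = 2730 Ω, ∠Z = -74.3°
cos φ = cos(-74.3°) = 0.270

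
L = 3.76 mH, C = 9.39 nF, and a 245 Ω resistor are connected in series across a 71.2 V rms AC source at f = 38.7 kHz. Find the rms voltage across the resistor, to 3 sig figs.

ω = 2πf = 243200 rad/s
X_L = ωL = 914 Ω
X_C = 1/(ωC) = 438 Ω
Net reactance X = X_L − X_C = 476 Ω
Z = 245 + j476 Ω
|Z| = √(245² + 476²) = 536 Ω
I = V/|Z| = 133 mA
V_R = I·|Z_R| = 0.133 × 245 = 32.6 V

32.6 V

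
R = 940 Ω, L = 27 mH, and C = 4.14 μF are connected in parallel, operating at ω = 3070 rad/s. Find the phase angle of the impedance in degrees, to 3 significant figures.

X_L = ωL = 82.9 Ω
X_C = 1/(ωC) = 78.7 Ω
Parallel: admittances add. Y = 1/R + 1/(jωL) + jωC
Y = (0.00106 + j0.000646) S
|Y| = 0.00124 S → |Z| = 1/|Y| = 804 Ω, ∠Z = −∠Y = -31.3°

-31.3°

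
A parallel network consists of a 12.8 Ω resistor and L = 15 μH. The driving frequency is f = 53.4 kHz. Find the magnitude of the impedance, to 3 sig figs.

ω = 2πf = 335500 rad/s
X_L = ωL = 5.03 Ω
Parallel: admittances add. Y = 1/R + 1/(jωL)
Y = (0.0781 − j0.199) S
|Y| = 0.214 S → |Z| = 1/|Y| = 4.68 Ω, ∠Z = −∠Y = 68.5°

4.68 Ω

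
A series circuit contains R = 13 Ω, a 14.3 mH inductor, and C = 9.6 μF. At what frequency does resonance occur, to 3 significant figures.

430 Hz

ω₀ = 1/√(LC) = 1/√(0.0143 × 9.6e-06) = 2699 rad/s
f₀ = ω₀/(2π) = 430 Hz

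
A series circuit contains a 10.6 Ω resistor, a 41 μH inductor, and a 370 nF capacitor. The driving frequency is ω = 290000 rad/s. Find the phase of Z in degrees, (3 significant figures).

X_L = ωL = 11.9 Ω
X_C = 1/(ωC) = 9.32 Ω
Net reactance X = X_L − X_C = 2.57 Ω
Z = 10.6 + j2.57 Ω
|Z| = √(10.6² + 2.57²) = 10.9 Ω
∠Z = arctan(2.57/10.6) = 13.6°

13.6°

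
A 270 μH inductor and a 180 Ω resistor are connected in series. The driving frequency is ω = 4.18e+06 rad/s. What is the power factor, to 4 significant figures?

X_L = ωL = 1129 Ω
Z = 180.0 + j1129 Ω
|Z| = √(180.0² + 1129²) = 1143 Ω
∠Z = arctan(1129/180.0) = 80.94°
cos φ = cos(80.94°) = 0.1575

0.1575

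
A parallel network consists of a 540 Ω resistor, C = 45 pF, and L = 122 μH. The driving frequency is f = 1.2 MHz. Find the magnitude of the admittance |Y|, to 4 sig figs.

ω = 2πf = 7.54e+06 rad/s
X_L = ωL = 919.9 Ω
X_C = 1/(ωC) = 2947 Ω
Parallel: admittances add. Y = 1/R + 1/(jωL) + jωC
Y = (0.001852 − j0.0007478) S
|Y| = 0.001997 S → |Z| = 1/|Y| = 500.7 Ω, ∠Z = −∠Y = 21.99°

1.997 mS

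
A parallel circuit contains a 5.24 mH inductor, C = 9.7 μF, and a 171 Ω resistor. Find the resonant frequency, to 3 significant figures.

ω₀ = 1/√(LC) = 1/√(0.00524 × 9.7e-06) = 4436 rad/s
f₀ = ω₀/(2π) = 706 Hz

706 Hz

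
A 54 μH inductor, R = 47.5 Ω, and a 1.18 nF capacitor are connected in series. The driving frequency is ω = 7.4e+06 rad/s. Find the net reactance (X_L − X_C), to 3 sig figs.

X_L = ωL = 400 Ω
X_C = 1/(ωC) = 115 Ω
X = 400 − 115 = 285 Ω

285 Ω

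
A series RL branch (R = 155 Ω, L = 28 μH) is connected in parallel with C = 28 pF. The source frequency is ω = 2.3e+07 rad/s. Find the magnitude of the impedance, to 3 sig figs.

X_L = ωL = 644 Ω
X_C = 1/(ωC) = 1550 Ω
Branch 1 (R+jX_L): Z₁ = 155 + j644 Ω, |Z₁| = 662 Ω
Branch 2 (−jX_C): Z₂ = −j1550 Ω
Parallel: Z = Z₁Z₂/(Z₁+Z₂), |Z| = 1120 Ω, ∠Z = 66.8°

1120 Ω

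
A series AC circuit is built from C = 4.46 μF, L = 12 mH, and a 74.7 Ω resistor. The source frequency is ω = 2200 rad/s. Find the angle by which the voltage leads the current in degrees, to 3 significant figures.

-45.3°

X_L = ωL = 26.4 Ω
X_C = 1/(ωC) = 102 Ω
Net reactance X = X_L − X_C = -75.5 Ω
Z = 74.7 − j75.5 Ω
|Z| = √(74.7² + 75.5²) = 106 Ω
∠Z = arctan(-75.5/74.7) = -45.3°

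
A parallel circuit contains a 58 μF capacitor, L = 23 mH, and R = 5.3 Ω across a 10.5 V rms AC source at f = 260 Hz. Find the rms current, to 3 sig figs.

2.11 A

ω = 2πf = 1634 rad/s
X_L = ωL = 37.6 Ω
X_C = 1/(ωC) = 10.6 Ω
Parallel: admittances add. Y = 1/R + 1/(jωL) + jωC
Y = (0.189 + j0.0681) S
|Y| = 0.201 S → |Z| = 1/|Y| = 4.98 Ω, ∠Z = −∠Y = -19.9°
I = V/|Z| = 10.5/4.98 = 2.11 A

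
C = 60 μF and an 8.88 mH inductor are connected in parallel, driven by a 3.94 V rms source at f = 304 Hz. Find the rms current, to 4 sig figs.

219.3 mA

ω = 2πf = 1910 rad/s
X_L = ωL = 16.96 Ω
X_C = 1/(ωC) = 8.726 Ω
Parallel: admittances add. Y = 1/(jωL) + jωC
Y = (0 + j0.05565) S
|Y| = 0.05565 S → |Z| = 1/|Y| = 17.97 Ω, ∠Z = −∠Y = -90.00°
I = V/|Z| = 3.94/17.97 = 219.3 mA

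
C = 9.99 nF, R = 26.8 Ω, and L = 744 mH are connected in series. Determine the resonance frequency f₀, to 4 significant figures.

ω₀ = 1/√(LC) = 1/√(0.744 × 9.99e-09) = 11600 rad/s
f₀ = ω₀/(2π) = 1.846 kHz

1.846 kHz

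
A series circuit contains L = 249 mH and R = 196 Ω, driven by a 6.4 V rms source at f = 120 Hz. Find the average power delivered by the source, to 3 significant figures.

ω = 2πf = 754.0 rad/s
X_L = ωL = 188 Ω
Z = 196 + j188 Ω
|Z| = √(196² + 188²) = 271 Ω
∠Z = arctan(188/196) = 43.8°
I = V/|Z| = 23.6 mA
P = VI cos φ = 6.4 × 0.0236 × cos(43.8°) = 109 mW

109 mW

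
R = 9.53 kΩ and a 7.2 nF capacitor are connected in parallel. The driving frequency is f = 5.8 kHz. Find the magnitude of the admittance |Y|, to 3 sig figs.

283 μS

ω = 2πf = 36440 rad/s
X_C = 1/(ωC) = 3810 Ω
Parallel: admittances add. Y = 1/R + jωC
Y = (0.000105 + j0.000262) S
|Y| = 0.000283 S → |Z| = 1/|Y| = 3540 Ω, ∠Z = −∠Y = -68.2°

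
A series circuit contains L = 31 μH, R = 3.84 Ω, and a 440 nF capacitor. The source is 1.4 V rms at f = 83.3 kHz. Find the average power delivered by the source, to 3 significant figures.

48.3 mW

ω = 2πf = 523400 rad/s
X_L = ωL = 16.2 Ω
X_C = 1/(ωC) = 4.34 Ω
Net reactance X = X_L − X_C = 11.9 Ω
Z = 3.84 + j11.9 Ω
|Z| = √(3.84² + 11.9²) = 12.5 Ω
∠Z = arctan(11.9/3.84) = 72.1°
I = V/|Z| = 112 mA
P = VI cos φ = 1.4 × 0.112 × cos(72.1°) = 48.3 mW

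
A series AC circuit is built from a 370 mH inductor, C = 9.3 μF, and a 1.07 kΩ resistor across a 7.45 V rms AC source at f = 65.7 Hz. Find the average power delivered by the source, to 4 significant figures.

51.35 mW

ω = 2πf = 412.8 rad/s
X_L = ωL = 152.7 Ω
X_C = 1/(ωC) = 260.5 Ω
Net reactance X = X_L − X_C = -107.7 Ω
Z = 1070 − j107.7 Ω
|Z| = √(1070² + 107.7²) = 1075 Ω
∠Z = arctan(-107.7/1070) = -5.750°
I = V/|Z| = 6.928 mA
P = VI cos φ = 7.45 × 0.006928 × cos(-5.750°) = 51.35 mW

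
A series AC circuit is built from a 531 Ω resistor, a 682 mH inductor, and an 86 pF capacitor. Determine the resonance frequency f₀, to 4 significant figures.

ω₀ = 1/√(LC) = 1/√(0.682 × 8.6e-11) = 130600 rad/s
f₀ = ω₀/(2π) = 20.78 kHz

20.78 kHz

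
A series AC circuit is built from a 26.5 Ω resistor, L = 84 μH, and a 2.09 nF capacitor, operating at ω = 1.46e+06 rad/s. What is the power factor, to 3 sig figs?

X_L = ωL = 123 Ω
X_C = 1/(ωC) = 328 Ω
Net reactance X = X_L − X_C = -205 Ω
Z = 26.5 − j205 Ω
|Z| = √(26.5² + 205²) = 207 Ω
∠Z = arctan(-205/26.5) = -82.6°
cos φ = cos(-82.6°) = 0.128

0.128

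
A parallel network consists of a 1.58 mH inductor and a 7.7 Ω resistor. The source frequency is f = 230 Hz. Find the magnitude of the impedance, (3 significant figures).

ω = 2πf = 1445 rad/s
X_L = ωL = 2.28 Ω
Parallel: admittances add. Y = 1/R + 1/(jωL)
Y = (0.130 − j0.438) S
|Y| = 0.457 S → |Z| = 1/|Y| = 2.19 Ω, ∠Z = −∠Y = 73.5°

2.19 Ω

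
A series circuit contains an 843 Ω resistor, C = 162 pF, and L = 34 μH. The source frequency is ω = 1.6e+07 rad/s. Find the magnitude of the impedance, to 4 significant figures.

X_L = ωL = 544.0 Ω
X_C = 1/(ωC) = 385.8 Ω
Net reactance X = X_L − X_C = 158.2 Ω
Z = 843.0 + j158.2 Ω
|Z| = √(843.0² + 158.2²) = 857.7 Ω

857.7 Ω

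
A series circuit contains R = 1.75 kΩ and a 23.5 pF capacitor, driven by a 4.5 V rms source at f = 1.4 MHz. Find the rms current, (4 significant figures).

874.7 μA

ω = 2πf = 8.796e+06 rad/s
X_C = 1/(ωC) = 4838 Ω
Z = 1750 − j4838 Ω
|Z| = √(1750² + 4838²) = 5144 Ω
I = V/|Z| = 4.5/5144 = 874.7 μA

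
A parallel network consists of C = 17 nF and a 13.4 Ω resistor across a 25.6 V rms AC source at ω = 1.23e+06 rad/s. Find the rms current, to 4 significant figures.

1.984 A

X_C = 1/(ωC) = 47.82 Ω
Parallel: admittances add. Y = 1/R + jωC
Y = (0.07463 + j0.02091) S
|Y| = 0.07750 S → |Z| = 1/|Y| = 12.90 Ω, ∠Z = −∠Y = -15.65°
I = V/|Z| = 25.6/12.90 = 1.984 A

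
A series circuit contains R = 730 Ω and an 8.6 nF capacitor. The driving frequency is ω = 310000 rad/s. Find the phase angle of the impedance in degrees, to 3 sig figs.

X_C = 1/(ωC) = 375 Ω
Z = 730 − j375 Ω
|Z| = √(730² + 375²) = 821 Ω
∠Z = arctan(-375/730) = -27.2°

-27.2°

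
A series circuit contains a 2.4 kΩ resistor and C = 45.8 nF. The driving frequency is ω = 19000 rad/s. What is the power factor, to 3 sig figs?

0.902

X_C = 1/(ωC) = 1150 Ω
Z = 2400 − j1150 Ω
|Z| = √(2400² + 1150²) = 2660 Ω
∠Z = arctan(-1150/2400) = -25.6°
cos φ = cos(-25.6°) = 0.902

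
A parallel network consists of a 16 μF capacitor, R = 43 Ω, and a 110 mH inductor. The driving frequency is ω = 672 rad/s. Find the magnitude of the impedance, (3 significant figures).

X_L = ωL = 73.9 Ω
X_C = 1/(ωC) = 93.0 Ω
Parallel: admittances add. Y = 1/R + 1/(jωL) + jωC
Y = (0.0233 − j0.00278) S
|Y| = 0.0234 S → |Z| = 1/|Y| = 42.7 Ω, ∠Z = −∠Y = 6.81°

42.7 Ω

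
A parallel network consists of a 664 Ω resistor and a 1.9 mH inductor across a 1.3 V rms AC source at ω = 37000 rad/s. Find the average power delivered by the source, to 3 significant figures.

X_L = ωL = 70.3 Ω
Parallel: admittances add. Y = 1/R + 1/(jωL)
Y = (0.00151 − j0.0142) S
|Y| = 0.0143 S → |Z| = 1/|Y| = 69.9 Ω, ∠Z = −∠Y = 84.0°
I = V/|Z| = 18.6 mA
P = VI cos φ = 1.3 × 0.0186 × cos(84.0°) = 2.55 mW

2.55 mW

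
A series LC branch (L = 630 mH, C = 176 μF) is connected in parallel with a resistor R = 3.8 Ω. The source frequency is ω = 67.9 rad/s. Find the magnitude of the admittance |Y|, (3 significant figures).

X_L = ωL = 42.8 Ω
X_C = 1/(ωC) = 83.7 Ω
Branch 1: Z₁ = R = 3.80 Ω
Branch 2 (series LC): Z₂ = j(X_L − X_C) = −j40.9 Ω
Parallel: Z = Z₁Z₂/(Z₁+Z₂), |Z| = 3.78 Ω, ∠Z = -5.31°
|Y| = 1/|Z| = 264 mS

264 mS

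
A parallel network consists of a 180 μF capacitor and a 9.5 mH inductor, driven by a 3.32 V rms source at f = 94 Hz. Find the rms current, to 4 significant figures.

238.8 mA

ω = 2πf = 590.6 rad/s
X_L = ωL = 5.611 Ω
X_C = 1/(ωC) = 9.406 Ω
Parallel: admittances add. Y = 1/(jωL) + jωC
Y = (0 − j0.07191) S
|Y| = 0.07191 S → |Z| = 1/|Y| = 13.91 Ω, ∠Z = −∠Y = 90.00°
I = V/|Z| = 3.32/13.91 = 238.8 mA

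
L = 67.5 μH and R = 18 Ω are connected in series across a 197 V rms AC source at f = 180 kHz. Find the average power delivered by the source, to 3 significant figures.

ω = 2πf = 1.131e+06 rad/s
X_L = ωL = 76.3 Ω
Z = 18.0 + j76.3 Ω
|Z| = √(18.0² + 76.3²) = 78.4 Ω
∠Z = arctan(76.3/18.0) = 76.7°
I = V/|Z| = 2.51 A
P = VI cos φ = 197 × 2.51 × cos(76.7°) = 114 W

114 W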